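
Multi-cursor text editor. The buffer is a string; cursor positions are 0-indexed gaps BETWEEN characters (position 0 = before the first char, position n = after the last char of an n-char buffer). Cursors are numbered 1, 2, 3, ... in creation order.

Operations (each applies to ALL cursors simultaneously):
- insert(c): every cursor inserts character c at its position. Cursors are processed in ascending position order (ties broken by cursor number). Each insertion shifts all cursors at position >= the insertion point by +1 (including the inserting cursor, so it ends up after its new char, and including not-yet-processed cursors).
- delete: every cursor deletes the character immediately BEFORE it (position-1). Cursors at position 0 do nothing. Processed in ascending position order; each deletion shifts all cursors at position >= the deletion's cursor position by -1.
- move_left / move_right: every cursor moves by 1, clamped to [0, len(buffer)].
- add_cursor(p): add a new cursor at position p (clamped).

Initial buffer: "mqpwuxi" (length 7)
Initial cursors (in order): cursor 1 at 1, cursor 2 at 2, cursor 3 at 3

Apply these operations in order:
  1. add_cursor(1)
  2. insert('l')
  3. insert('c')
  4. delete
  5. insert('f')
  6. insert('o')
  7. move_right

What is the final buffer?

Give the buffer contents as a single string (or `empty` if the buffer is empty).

Answer: mllffooqlfoplfowuxi

Derivation:
After op 1 (add_cursor(1)): buffer="mqpwuxi" (len 7), cursors c1@1 c4@1 c2@2 c3@3, authorship .......
After op 2 (insert('l')): buffer="mllqlplwuxi" (len 11), cursors c1@3 c4@3 c2@5 c3@7, authorship .14.2.3....
After op 3 (insert('c')): buffer="mllccqlcplcwuxi" (len 15), cursors c1@5 c4@5 c2@8 c3@11, authorship .1414.22.33....
After op 4 (delete): buffer="mllqlplwuxi" (len 11), cursors c1@3 c4@3 c2@5 c3@7, authorship .14.2.3....
After op 5 (insert('f')): buffer="mllffqlfplfwuxi" (len 15), cursors c1@5 c4@5 c2@8 c3@11, authorship .1414.22.33....
After op 6 (insert('o')): buffer="mllffooqlfoplfowuxi" (len 19), cursors c1@7 c4@7 c2@11 c3@15, authorship .141414.222.333....
After op 7 (move_right): buffer="mllffooqlfoplfowuxi" (len 19), cursors c1@8 c4@8 c2@12 c3@16, authorship .141414.222.333....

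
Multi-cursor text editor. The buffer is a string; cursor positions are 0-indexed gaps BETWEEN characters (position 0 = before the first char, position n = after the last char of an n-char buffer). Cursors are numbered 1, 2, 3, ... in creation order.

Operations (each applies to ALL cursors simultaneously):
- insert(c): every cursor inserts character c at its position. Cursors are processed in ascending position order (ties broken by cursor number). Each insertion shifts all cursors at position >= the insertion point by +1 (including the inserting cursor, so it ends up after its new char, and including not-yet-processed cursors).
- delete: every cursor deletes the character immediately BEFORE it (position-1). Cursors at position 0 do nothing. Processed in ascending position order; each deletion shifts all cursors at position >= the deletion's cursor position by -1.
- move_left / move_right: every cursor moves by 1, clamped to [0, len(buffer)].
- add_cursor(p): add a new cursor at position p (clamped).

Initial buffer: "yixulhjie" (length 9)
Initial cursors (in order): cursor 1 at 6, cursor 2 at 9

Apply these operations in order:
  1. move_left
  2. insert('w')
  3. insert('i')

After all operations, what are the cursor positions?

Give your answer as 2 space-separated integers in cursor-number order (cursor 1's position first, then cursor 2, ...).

Answer: 7 12

Derivation:
After op 1 (move_left): buffer="yixulhjie" (len 9), cursors c1@5 c2@8, authorship .........
After op 2 (insert('w')): buffer="yixulwhjiwe" (len 11), cursors c1@6 c2@10, authorship .....1...2.
After op 3 (insert('i')): buffer="yixulwihjiwie" (len 13), cursors c1@7 c2@12, authorship .....11...22.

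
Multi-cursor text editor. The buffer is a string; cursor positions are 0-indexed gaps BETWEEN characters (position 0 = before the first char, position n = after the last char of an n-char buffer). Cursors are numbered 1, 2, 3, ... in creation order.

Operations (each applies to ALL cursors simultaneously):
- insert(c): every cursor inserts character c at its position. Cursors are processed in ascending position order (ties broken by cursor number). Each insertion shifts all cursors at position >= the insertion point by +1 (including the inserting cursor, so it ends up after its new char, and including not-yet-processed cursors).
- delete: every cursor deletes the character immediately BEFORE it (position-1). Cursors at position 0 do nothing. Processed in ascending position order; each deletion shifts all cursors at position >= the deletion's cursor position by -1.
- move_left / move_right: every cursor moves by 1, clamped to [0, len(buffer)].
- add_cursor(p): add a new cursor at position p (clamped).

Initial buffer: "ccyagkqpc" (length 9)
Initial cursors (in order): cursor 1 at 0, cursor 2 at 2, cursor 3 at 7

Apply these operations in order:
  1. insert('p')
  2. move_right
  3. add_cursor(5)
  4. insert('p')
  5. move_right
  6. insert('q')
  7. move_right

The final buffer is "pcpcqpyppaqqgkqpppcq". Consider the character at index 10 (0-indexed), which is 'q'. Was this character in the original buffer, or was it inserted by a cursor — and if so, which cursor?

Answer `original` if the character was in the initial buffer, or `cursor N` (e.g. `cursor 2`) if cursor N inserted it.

Answer: cursor 2

Derivation:
After op 1 (insert('p')): buffer="pccpyagkqppc" (len 12), cursors c1@1 c2@4 c3@10, authorship 1..2.....3..
After op 2 (move_right): buffer="pccpyagkqppc" (len 12), cursors c1@2 c2@5 c3@11, authorship 1..2.....3..
After op 3 (add_cursor(5)): buffer="pccpyagkqppc" (len 12), cursors c1@2 c2@5 c4@5 c3@11, authorship 1..2.....3..
After op 4 (insert('p')): buffer="pcpcpyppagkqpppc" (len 16), cursors c1@3 c2@8 c4@8 c3@15, authorship 1.1.2.24....3.3.
After op 5 (move_right): buffer="pcpcpyppagkqpppc" (len 16), cursors c1@4 c2@9 c4@9 c3@16, authorship 1.1.2.24....3.3.
After op 6 (insert('q')): buffer="pcpcqpyppaqqgkqpppcq" (len 20), cursors c1@5 c2@12 c4@12 c3@20, authorship 1.1.12.24.24...3.3.3
After op 7 (move_right): buffer="pcpcqpyppaqqgkqpppcq" (len 20), cursors c1@6 c2@13 c4@13 c3@20, authorship 1.1.12.24.24...3.3.3
Authorship (.=original, N=cursor N): 1 . 1 . 1 2 . 2 4 . 2 4 . . . 3 . 3 . 3
Index 10: author = 2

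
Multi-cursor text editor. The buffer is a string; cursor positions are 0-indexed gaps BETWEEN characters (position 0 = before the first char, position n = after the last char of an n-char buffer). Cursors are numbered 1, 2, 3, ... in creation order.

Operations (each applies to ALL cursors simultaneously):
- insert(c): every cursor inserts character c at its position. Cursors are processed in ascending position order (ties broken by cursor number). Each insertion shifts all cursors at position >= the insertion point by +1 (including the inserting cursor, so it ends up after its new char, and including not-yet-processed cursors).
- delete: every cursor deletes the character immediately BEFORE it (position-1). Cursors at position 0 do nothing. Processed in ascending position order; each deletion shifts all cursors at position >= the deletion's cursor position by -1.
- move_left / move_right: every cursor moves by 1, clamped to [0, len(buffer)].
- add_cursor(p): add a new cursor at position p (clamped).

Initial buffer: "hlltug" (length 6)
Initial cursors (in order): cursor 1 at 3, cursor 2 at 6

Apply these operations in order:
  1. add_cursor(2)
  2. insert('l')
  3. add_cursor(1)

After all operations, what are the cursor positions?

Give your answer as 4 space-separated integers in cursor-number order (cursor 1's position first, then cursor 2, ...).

After op 1 (add_cursor(2)): buffer="hlltug" (len 6), cursors c3@2 c1@3 c2@6, authorship ......
After op 2 (insert('l')): buffer="hlllltugl" (len 9), cursors c3@3 c1@5 c2@9, authorship ..3.1...2
After op 3 (add_cursor(1)): buffer="hlllltugl" (len 9), cursors c4@1 c3@3 c1@5 c2@9, authorship ..3.1...2

Answer: 5 9 3 1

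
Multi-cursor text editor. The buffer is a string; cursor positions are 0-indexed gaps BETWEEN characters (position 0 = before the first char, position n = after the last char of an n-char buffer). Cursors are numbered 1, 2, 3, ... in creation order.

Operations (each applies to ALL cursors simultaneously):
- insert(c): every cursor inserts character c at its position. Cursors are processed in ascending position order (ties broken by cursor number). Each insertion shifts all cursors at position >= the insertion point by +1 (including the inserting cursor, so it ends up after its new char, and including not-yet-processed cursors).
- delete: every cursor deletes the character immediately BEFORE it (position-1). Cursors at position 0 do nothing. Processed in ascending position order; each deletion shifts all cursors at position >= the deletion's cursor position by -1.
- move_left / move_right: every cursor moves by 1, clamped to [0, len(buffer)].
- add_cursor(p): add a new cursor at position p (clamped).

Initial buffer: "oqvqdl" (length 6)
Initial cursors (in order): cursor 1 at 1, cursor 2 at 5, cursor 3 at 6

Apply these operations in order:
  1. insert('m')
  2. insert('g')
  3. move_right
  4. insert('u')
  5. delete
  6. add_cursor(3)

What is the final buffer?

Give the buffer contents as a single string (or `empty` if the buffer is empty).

After op 1 (insert('m')): buffer="omqvqdmlm" (len 9), cursors c1@2 c2@7 c3@9, authorship .1....2.3
After op 2 (insert('g')): buffer="omgqvqdmglmg" (len 12), cursors c1@3 c2@9 c3@12, authorship .11....22.33
After op 3 (move_right): buffer="omgqvqdmglmg" (len 12), cursors c1@4 c2@10 c3@12, authorship .11....22.33
After op 4 (insert('u')): buffer="omgquvqdmglumgu" (len 15), cursors c1@5 c2@12 c3@15, authorship .11.1...22.2333
After op 5 (delete): buffer="omgqvqdmglmg" (len 12), cursors c1@4 c2@10 c3@12, authorship .11....22.33
After op 6 (add_cursor(3)): buffer="omgqvqdmglmg" (len 12), cursors c4@3 c1@4 c2@10 c3@12, authorship .11....22.33

Answer: omgqvqdmglmg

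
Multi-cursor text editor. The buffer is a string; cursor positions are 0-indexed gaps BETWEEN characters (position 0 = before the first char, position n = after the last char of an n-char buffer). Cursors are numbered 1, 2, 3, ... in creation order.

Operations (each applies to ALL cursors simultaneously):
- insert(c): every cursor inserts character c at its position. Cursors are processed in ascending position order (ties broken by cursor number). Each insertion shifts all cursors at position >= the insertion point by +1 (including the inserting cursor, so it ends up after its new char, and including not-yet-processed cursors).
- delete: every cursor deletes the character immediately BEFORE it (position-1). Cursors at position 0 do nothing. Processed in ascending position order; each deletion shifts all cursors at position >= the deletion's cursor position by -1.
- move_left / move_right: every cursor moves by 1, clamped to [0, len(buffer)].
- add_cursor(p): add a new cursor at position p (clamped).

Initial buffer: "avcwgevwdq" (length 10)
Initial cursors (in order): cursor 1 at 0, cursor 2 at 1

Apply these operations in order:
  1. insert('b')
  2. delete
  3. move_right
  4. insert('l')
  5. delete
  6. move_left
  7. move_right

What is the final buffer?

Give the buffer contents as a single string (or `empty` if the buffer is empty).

Answer: avcwgevwdq

Derivation:
After op 1 (insert('b')): buffer="babvcwgevwdq" (len 12), cursors c1@1 c2@3, authorship 1.2.........
After op 2 (delete): buffer="avcwgevwdq" (len 10), cursors c1@0 c2@1, authorship ..........
After op 3 (move_right): buffer="avcwgevwdq" (len 10), cursors c1@1 c2@2, authorship ..........
After op 4 (insert('l')): buffer="alvlcwgevwdq" (len 12), cursors c1@2 c2@4, authorship .1.2........
After op 5 (delete): buffer="avcwgevwdq" (len 10), cursors c1@1 c2@2, authorship ..........
After op 6 (move_left): buffer="avcwgevwdq" (len 10), cursors c1@0 c2@1, authorship ..........
After op 7 (move_right): buffer="avcwgevwdq" (len 10), cursors c1@1 c2@2, authorship ..........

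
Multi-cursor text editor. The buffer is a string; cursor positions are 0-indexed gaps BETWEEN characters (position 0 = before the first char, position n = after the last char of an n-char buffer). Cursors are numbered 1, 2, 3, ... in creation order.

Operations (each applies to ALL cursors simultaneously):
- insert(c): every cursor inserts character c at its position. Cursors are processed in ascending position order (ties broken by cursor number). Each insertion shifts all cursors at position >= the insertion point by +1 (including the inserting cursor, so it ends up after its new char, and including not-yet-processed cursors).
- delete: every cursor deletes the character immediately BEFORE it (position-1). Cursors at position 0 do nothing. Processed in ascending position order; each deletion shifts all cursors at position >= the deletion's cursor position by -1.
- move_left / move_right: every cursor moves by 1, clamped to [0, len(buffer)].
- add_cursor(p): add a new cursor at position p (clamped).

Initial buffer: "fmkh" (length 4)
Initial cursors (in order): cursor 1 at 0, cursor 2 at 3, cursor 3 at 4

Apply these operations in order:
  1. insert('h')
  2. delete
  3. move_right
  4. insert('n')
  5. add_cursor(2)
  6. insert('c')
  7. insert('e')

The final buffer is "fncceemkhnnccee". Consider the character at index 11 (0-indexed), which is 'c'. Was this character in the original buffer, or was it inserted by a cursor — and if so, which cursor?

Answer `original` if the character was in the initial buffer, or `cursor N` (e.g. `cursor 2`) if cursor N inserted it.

After op 1 (insert('h')): buffer="hfmkhhh" (len 7), cursors c1@1 c2@5 c3@7, authorship 1...2.3
After op 2 (delete): buffer="fmkh" (len 4), cursors c1@0 c2@3 c3@4, authorship ....
After op 3 (move_right): buffer="fmkh" (len 4), cursors c1@1 c2@4 c3@4, authorship ....
After op 4 (insert('n')): buffer="fnmkhnn" (len 7), cursors c1@2 c2@7 c3@7, authorship .1...23
After op 5 (add_cursor(2)): buffer="fnmkhnn" (len 7), cursors c1@2 c4@2 c2@7 c3@7, authorship .1...23
After op 6 (insert('c')): buffer="fnccmkhnncc" (len 11), cursors c1@4 c4@4 c2@11 c3@11, authorship .114...2323
After op 7 (insert('e')): buffer="fncceemkhnnccee" (len 15), cursors c1@6 c4@6 c2@15 c3@15, authorship .11414...232323
Authorship (.=original, N=cursor N): . 1 1 4 1 4 . . . 2 3 2 3 2 3
Index 11: author = 2

Answer: cursor 2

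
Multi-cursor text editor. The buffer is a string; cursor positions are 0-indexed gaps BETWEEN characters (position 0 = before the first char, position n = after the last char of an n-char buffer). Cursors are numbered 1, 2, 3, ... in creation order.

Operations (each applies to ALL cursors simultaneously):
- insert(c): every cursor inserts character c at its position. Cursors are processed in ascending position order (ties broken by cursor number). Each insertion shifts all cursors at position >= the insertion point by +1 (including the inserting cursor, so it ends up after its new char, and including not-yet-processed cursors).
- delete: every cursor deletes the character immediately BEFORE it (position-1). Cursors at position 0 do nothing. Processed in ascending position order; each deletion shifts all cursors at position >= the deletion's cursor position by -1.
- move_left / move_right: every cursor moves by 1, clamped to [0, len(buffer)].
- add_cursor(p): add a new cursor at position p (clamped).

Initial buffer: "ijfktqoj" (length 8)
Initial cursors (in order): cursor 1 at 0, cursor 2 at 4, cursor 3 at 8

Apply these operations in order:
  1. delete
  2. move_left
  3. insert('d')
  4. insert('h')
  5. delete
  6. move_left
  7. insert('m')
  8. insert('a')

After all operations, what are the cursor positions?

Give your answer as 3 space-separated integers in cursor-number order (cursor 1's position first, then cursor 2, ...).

After op 1 (delete): buffer="ijftqo" (len 6), cursors c1@0 c2@3 c3@6, authorship ......
After op 2 (move_left): buffer="ijftqo" (len 6), cursors c1@0 c2@2 c3@5, authorship ......
After op 3 (insert('d')): buffer="dijdftqdo" (len 9), cursors c1@1 c2@4 c3@8, authorship 1..2...3.
After op 4 (insert('h')): buffer="dhijdhftqdho" (len 12), cursors c1@2 c2@6 c3@11, authorship 11..22...33.
After op 5 (delete): buffer="dijdftqdo" (len 9), cursors c1@1 c2@4 c3@8, authorship 1..2...3.
After op 6 (move_left): buffer="dijdftqdo" (len 9), cursors c1@0 c2@3 c3@7, authorship 1..2...3.
After op 7 (insert('m')): buffer="mdijmdftqmdo" (len 12), cursors c1@1 c2@5 c3@10, authorship 11..22...33.
After op 8 (insert('a')): buffer="madijmadftqmado" (len 15), cursors c1@2 c2@7 c3@13, authorship 111..222...333.

Answer: 2 7 13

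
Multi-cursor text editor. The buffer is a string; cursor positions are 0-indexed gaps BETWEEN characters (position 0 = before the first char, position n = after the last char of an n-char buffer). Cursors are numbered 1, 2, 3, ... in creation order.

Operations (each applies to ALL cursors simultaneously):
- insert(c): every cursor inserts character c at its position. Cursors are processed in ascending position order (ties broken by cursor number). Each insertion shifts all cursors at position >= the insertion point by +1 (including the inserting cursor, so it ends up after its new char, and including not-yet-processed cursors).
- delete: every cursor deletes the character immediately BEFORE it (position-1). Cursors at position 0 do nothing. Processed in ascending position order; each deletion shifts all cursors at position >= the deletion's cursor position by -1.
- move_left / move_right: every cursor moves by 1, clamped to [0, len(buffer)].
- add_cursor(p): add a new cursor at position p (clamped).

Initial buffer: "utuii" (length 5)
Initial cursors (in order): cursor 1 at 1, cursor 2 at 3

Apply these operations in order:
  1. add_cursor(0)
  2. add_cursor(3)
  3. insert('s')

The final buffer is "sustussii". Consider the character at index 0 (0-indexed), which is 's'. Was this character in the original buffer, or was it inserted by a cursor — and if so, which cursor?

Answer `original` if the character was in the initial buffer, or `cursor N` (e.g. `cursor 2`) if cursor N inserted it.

Answer: cursor 3

Derivation:
After op 1 (add_cursor(0)): buffer="utuii" (len 5), cursors c3@0 c1@1 c2@3, authorship .....
After op 2 (add_cursor(3)): buffer="utuii" (len 5), cursors c3@0 c1@1 c2@3 c4@3, authorship .....
After op 3 (insert('s')): buffer="sustussii" (len 9), cursors c3@1 c1@3 c2@7 c4@7, authorship 3.1..24..
Authorship (.=original, N=cursor N): 3 . 1 . . 2 4 . .
Index 0: author = 3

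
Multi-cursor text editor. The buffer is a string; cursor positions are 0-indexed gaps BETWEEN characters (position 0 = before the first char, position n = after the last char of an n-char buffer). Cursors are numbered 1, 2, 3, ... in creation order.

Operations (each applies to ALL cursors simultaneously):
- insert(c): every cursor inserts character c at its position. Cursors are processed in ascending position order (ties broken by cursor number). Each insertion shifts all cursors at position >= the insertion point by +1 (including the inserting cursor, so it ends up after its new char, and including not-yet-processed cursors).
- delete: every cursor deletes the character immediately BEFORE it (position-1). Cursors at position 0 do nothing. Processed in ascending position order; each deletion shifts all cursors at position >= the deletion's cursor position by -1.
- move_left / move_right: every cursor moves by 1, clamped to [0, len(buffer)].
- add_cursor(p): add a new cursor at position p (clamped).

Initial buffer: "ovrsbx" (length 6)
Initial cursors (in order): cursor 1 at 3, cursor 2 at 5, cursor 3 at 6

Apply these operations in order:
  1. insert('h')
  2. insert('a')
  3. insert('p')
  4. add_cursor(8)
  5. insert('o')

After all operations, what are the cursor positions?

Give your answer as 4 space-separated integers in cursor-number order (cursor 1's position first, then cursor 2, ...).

Answer: 7 14 19 10

Derivation:
After op 1 (insert('h')): buffer="ovrhsbhxh" (len 9), cursors c1@4 c2@7 c3@9, authorship ...1..2.3
After op 2 (insert('a')): buffer="ovrhasbhaxha" (len 12), cursors c1@5 c2@9 c3@12, authorship ...11..22.33
After op 3 (insert('p')): buffer="ovrhapsbhapxhap" (len 15), cursors c1@6 c2@11 c3@15, authorship ...111..222.333
After op 4 (add_cursor(8)): buffer="ovrhapsbhapxhap" (len 15), cursors c1@6 c4@8 c2@11 c3@15, authorship ...111..222.333
After op 5 (insert('o')): buffer="ovrhaposbohapoxhapo" (len 19), cursors c1@7 c4@10 c2@14 c3@19, authorship ...1111..42222.3333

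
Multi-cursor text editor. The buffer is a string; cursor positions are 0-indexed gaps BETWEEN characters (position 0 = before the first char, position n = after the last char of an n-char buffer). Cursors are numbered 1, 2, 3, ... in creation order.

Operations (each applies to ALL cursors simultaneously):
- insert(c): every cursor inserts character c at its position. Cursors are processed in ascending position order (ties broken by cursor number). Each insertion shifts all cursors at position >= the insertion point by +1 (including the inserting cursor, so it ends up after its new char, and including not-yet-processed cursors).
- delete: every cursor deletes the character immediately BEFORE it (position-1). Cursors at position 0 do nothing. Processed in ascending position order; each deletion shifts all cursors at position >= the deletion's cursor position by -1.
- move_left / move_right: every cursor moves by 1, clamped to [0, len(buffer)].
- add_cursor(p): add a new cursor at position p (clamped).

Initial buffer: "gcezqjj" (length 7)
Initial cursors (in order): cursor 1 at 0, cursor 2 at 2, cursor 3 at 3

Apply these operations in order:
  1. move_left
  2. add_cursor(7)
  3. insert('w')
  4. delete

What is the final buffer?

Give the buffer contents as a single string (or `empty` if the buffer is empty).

After op 1 (move_left): buffer="gcezqjj" (len 7), cursors c1@0 c2@1 c3@2, authorship .......
After op 2 (add_cursor(7)): buffer="gcezqjj" (len 7), cursors c1@0 c2@1 c3@2 c4@7, authorship .......
After op 3 (insert('w')): buffer="wgwcwezqjjw" (len 11), cursors c1@1 c2@3 c3@5 c4@11, authorship 1.2.3.....4
After op 4 (delete): buffer="gcezqjj" (len 7), cursors c1@0 c2@1 c3@2 c4@7, authorship .......

Answer: gcezqjj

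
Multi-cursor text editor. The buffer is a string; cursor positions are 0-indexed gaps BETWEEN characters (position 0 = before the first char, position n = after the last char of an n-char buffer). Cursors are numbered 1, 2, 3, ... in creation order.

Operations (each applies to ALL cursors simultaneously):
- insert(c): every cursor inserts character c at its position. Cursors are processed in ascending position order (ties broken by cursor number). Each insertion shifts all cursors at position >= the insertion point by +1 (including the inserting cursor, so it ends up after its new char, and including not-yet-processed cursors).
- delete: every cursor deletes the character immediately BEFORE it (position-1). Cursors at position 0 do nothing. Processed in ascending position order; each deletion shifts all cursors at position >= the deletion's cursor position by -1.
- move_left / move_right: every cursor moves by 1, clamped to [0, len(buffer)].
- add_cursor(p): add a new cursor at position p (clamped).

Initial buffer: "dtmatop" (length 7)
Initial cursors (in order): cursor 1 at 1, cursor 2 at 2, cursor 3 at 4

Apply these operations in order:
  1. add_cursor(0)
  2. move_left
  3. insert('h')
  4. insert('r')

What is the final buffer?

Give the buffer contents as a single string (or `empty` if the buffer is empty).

After op 1 (add_cursor(0)): buffer="dtmatop" (len 7), cursors c4@0 c1@1 c2@2 c3@4, authorship .......
After op 2 (move_left): buffer="dtmatop" (len 7), cursors c1@0 c4@0 c2@1 c3@3, authorship .......
After op 3 (insert('h')): buffer="hhdhtmhatop" (len 11), cursors c1@2 c4@2 c2@4 c3@7, authorship 14.2..3....
After op 4 (insert('r')): buffer="hhrrdhrtmhratop" (len 15), cursors c1@4 c4@4 c2@7 c3@11, authorship 1414.22..33....

Answer: hhrrdhrtmhratop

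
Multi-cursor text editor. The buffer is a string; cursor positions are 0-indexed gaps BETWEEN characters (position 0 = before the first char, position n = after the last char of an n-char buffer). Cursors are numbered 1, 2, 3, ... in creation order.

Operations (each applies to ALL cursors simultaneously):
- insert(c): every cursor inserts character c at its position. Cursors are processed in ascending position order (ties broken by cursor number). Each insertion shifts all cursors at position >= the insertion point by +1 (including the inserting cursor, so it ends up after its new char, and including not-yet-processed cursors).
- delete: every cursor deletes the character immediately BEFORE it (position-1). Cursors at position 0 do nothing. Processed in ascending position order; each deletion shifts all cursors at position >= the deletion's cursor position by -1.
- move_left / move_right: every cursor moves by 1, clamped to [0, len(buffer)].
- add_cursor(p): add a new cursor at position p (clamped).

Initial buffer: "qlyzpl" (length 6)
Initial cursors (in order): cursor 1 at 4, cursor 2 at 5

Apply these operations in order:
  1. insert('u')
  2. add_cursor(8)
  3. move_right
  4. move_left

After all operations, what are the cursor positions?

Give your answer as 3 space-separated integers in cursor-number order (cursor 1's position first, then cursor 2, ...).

After op 1 (insert('u')): buffer="qlyzupul" (len 8), cursors c1@5 c2@7, authorship ....1.2.
After op 2 (add_cursor(8)): buffer="qlyzupul" (len 8), cursors c1@5 c2@7 c3@8, authorship ....1.2.
After op 3 (move_right): buffer="qlyzupul" (len 8), cursors c1@6 c2@8 c3@8, authorship ....1.2.
After op 4 (move_left): buffer="qlyzupul" (len 8), cursors c1@5 c2@7 c3@7, authorship ....1.2.

Answer: 5 7 7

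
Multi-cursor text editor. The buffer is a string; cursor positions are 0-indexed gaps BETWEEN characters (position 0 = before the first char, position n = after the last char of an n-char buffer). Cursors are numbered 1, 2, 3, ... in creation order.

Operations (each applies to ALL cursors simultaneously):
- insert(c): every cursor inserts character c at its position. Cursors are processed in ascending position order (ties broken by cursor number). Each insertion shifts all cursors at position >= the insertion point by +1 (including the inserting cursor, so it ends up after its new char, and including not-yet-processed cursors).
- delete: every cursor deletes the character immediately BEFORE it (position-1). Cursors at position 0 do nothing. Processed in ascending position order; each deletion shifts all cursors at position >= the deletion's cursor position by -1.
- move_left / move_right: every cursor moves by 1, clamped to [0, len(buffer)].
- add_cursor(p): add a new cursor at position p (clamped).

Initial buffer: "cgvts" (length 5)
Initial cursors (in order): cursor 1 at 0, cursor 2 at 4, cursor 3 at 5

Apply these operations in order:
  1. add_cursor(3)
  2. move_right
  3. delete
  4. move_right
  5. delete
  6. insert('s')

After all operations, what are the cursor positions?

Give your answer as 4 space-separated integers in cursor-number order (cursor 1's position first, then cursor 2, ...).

After op 1 (add_cursor(3)): buffer="cgvts" (len 5), cursors c1@0 c4@3 c2@4 c3@5, authorship .....
After op 2 (move_right): buffer="cgvts" (len 5), cursors c1@1 c4@4 c2@5 c3@5, authorship .....
After op 3 (delete): buffer="g" (len 1), cursors c1@0 c2@1 c3@1 c4@1, authorship .
After op 4 (move_right): buffer="g" (len 1), cursors c1@1 c2@1 c3@1 c4@1, authorship .
After op 5 (delete): buffer="" (len 0), cursors c1@0 c2@0 c3@0 c4@0, authorship 
After op 6 (insert('s')): buffer="ssss" (len 4), cursors c1@4 c2@4 c3@4 c4@4, authorship 1234

Answer: 4 4 4 4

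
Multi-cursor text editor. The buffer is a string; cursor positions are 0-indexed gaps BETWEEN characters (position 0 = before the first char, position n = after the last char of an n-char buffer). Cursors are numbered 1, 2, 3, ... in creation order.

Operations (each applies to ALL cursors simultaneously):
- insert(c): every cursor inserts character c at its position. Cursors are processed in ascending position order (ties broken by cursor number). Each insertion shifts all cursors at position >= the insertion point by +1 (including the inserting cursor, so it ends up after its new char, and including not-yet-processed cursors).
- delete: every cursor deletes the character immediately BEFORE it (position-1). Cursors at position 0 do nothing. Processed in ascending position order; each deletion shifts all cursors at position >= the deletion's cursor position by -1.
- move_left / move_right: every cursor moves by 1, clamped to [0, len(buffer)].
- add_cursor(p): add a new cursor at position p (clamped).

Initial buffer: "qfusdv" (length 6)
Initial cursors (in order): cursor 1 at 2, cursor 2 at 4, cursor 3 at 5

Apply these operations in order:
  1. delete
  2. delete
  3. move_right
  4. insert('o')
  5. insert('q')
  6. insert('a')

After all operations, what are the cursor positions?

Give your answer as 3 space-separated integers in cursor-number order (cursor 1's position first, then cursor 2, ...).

Answer: 10 10 10

Derivation:
After op 1 (delete): buffer="quv" (len 3), cursors c1@1 c2@2 c3@2, authorship ...
After op 2 (delete): buffer="v" (len 1), cursors c1@0 c2@0 c3@0, authorship .
After op 3 (move_right): buffer="v" (len 1), cursors c1@1 c2@1 c3@1, authorship .
After op 4 (insert('o')): buffer="vooo" (len 4), cursors c1@4 c2@4 c3@4, authorship .123
After op 5 (insert('q')): buffer="voooqqq" (len 7), cursors c1@7 c2@7 c3@7, authorship .123123
After op 6 (insert('a')): buffer="voooqqqaaa" (len 10), cursors c1@10 c2@10 c3@10, authorship .123123123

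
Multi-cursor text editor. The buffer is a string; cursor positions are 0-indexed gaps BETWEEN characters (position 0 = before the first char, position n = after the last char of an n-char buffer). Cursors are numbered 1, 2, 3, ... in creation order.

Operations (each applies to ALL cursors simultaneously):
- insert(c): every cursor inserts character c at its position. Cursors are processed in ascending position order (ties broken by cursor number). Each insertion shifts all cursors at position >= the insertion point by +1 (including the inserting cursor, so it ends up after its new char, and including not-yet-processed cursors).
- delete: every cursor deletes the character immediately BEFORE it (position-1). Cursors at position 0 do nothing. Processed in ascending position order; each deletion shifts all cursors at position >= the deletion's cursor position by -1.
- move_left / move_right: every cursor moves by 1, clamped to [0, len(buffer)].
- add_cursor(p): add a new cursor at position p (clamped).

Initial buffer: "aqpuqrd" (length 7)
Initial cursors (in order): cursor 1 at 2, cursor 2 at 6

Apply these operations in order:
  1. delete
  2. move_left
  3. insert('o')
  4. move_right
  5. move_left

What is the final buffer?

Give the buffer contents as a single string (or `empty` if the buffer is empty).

Answer: oapuoqd

Derivation:
After op 1 (delete): buffer="apuqd" (len 5), cursors c1@1 c2@4, authorship .....
After op 2 (move_left): buffer="apuqd" (len 5), cursors c1@0 c2@3, authorship .....
After op 3 (insert('o')): buffer="oapuoqd" (len 7), cursors c1@1 c2@5, authorship 1...2..
After op 4 (move_right): buffer="oapuoqd" (len 7), cursors c1@2 c2@6, authorship 1...2..
After op 5 (move_left): buffer="oapuoqd" (len 7), cursors c1@1 c2@5, authorship 1...2..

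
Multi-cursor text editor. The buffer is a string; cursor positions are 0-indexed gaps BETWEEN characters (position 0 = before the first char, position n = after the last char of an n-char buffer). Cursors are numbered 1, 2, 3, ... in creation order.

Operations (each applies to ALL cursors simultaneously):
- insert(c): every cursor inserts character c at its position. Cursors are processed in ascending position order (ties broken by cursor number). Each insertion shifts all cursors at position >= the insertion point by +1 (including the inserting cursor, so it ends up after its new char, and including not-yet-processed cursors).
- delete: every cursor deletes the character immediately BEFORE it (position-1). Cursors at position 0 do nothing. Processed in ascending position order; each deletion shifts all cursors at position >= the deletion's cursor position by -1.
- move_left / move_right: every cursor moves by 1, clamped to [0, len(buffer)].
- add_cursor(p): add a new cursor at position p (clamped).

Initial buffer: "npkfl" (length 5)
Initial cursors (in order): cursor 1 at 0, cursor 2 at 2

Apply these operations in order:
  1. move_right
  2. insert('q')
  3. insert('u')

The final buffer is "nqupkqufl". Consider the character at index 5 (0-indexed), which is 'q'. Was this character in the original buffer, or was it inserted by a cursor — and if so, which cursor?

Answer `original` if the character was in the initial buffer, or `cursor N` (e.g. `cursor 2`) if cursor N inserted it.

After op 1 (move_right): buffer="npkfl" (len 5), cursors c1@1 c2@3, authorship .....
After op 2 (insert('q')): buffer="nqpkqfl" (len 7), cursors c1@2 c2@5, authorship .1..2..
After op 3 (insert('u')): buffer="nqupkqufl" (len 9), cursors c1@3 c2@7, authorship .11..22..
Authorship (.=original, N=cursor N): . 1 1 . . 2 2 . .
Index 5: author = 2

Answer: cursor 2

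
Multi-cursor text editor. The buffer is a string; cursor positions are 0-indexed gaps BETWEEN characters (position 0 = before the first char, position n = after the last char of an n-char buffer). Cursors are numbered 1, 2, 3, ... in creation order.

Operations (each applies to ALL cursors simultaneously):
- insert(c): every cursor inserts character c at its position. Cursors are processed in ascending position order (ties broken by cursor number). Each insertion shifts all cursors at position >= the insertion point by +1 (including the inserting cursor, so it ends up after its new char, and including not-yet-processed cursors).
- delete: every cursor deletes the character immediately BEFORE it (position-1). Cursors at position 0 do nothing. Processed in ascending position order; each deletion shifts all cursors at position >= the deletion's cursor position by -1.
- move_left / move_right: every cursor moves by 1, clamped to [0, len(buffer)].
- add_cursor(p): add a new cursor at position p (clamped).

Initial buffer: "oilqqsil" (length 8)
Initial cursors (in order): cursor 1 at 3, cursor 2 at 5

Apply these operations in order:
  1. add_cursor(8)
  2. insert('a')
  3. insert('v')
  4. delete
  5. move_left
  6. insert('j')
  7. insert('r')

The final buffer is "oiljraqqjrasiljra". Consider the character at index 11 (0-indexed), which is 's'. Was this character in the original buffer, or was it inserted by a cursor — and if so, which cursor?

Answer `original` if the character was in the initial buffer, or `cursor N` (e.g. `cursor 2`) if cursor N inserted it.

After op 1 (add_cursor(8)): buffer="oilqqsil" (len 8), cursors c1@3 c2@5 c3@8, authorship ........
After op 2 (insert('a')): buffer="oilaqqasila" (len 11), cursors c1@4 c2@7 c3@11, authorship ...1..2...3
After op 3 (insert('v')): buffer="oilavqqavsilav" (len 14), cursors c1@5 c2@9 c3@14, authorship ...11..22...33
After op 4 (delete): buffer="oilaqqasila" (len 11), cursors c1@4 c2@7 c3@11, authorship ...1..2...3
After op 5 (move_left): buffer="oilaqqasila" (len 11), cursors c1@3 c2@6 c3@10, authorship ...1..2...3
After op 6 (insert('j')): buffer="oiljaqqjasilja" (len 14), cursors c1@4 c2@8 c3@13, authorship ...11..22...33
After op 7 (insert('r')): buffer="oiljraqqjrasiljra" (len 17), cursors c1@5 c2@10 c3@16, authorship ...111..222...333
Authorship (.=original, N=cursor N): . . . 1 1 1 . . 2 2 2 . . . 3 3 3
Index 11: author = original

Answer: original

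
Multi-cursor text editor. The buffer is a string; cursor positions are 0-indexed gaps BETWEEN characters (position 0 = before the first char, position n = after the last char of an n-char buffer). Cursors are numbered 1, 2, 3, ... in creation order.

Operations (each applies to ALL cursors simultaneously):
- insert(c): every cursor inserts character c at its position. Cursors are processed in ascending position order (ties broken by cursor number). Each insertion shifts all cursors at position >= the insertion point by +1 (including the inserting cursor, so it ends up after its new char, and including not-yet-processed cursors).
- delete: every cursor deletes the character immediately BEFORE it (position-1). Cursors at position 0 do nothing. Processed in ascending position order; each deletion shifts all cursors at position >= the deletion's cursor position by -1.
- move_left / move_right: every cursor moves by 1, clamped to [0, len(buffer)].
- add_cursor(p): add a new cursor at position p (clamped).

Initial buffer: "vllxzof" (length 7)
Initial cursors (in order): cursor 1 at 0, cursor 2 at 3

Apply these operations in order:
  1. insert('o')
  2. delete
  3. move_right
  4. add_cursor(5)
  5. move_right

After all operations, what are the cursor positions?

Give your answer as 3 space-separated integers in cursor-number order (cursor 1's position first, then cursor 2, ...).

Answer: 2 5 6

Derivation:
After op 1 (insert('o')): buffer="ovlloxzof" (len 9), cursors c1@1 c2@5, authorship 1...2....
After op 2 (delete): buffer="vllxzof" (len 7), cursors c1@0 c2@3, authorship .......
After op 3 (move_right): buffer="vllxzof" (len 7), cursors c1@1 c2@4, authorship .......
After op 4 (add_cursor(5)): buffer="vllxzof" (len 7), cursors c1@1 c2@4 c3@5, authorship .......
After op 5 (move_right): buffer="vllxzof" (len 7), cursors c1@2 c2@5 c3@6, authorship .......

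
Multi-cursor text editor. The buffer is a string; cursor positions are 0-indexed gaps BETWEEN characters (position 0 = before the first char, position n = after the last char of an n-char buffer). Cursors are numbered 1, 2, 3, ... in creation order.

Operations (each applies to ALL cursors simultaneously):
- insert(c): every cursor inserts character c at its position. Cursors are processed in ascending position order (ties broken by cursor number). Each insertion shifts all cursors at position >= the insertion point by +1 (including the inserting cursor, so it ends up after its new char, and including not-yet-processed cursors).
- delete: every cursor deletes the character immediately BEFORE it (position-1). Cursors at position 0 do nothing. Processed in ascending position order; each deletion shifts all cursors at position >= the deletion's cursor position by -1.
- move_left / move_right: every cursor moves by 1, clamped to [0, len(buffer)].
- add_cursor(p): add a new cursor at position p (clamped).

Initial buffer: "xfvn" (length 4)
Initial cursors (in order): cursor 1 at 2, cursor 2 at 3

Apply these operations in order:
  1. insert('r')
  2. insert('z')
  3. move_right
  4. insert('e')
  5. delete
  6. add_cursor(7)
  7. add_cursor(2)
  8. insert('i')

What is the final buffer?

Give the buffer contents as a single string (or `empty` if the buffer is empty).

After op 1 (insert('r')): buffer="xfrvrn" (len 6), cursors c1@3 c2@5, authorship ..1.2.
After op 2 (insert('z')): buffer="xfrzvrzn" (len 8), cursors c1@4 c2@7, authorship ..11.22.
After op 3 (move_right): buffer="xfrzvrzn" (len 8), cursors c1@5 c2@8, authorship ..11.22.
After op 4 (insert('e')): buffer="xfrzverzne" (len 10), cursors c1@6 c2@10, authorship ..11.122.2
After op 5 (delete): buffer="xfrzvrzn" (len 8), cursors c1@5 c2@8, authorship ..11.22.
After op 6 (add_cursor(7)): buffer="xfrzvrzn" (len 8), cursors c1@5 c3@7 c2@8, authorship ..11.22.
After op 7 (add_cursor(2)): buffer="xfrzvrzn" (len 8), cursors c4@2 c1@5 c3@7 c2@8, authorship ..11.22.
After op 8 (insert('i')): buffer="xfirzvirzini" (len 12), cursors c4@3 c1@7 c3@10 c2@12, authorship ..411.1223.2

Answer: xfirzvirzini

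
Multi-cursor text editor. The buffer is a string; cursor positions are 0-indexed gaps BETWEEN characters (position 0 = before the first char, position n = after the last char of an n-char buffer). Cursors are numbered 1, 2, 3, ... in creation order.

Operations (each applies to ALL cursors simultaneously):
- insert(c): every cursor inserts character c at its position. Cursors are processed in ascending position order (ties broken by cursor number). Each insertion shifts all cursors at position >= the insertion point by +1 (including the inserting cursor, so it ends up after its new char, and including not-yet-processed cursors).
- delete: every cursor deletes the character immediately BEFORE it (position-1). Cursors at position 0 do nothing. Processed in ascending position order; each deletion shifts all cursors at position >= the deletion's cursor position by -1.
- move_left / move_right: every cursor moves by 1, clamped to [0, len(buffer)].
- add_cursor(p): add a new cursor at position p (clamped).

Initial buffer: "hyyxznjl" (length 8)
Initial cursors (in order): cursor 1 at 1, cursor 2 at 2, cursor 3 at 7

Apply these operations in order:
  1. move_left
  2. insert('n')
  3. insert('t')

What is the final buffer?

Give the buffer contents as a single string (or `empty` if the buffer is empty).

Answer: nthntyyxznntjl

Derivation:
After op 1 (move_left): buffer="hyyxznjl" (len 8), cursors c1@0 c2@1 c3@6, authorship ........
After op 2 (insert('n')): buffer="nhnyyxznnjl" (len 11), cursors c1@1 c2@3 c3@9, authorship 1.2.....3..
After op 3 (insert('t')): buffer="nthntyyxznntjl" (len 14), cursors c1@2 c2@5 c3@12, authorship 11.22.....33..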